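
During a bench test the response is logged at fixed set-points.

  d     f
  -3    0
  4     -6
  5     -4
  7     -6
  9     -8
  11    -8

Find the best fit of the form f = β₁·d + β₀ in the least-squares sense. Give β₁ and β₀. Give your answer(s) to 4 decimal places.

Forming XᵀX = [[301, 33]; [33, 6]] and Xᵀf = [-246, -32]ᵀ gives XᵀX·[β₁, β₀]ᵀ = Xᵀf.
Δ = 301·6 − 33² = 717.
β₁ = ((-246)·6 − 33·(-32))/717 = -140/239; β₀ = (301·(-32) − 33·(-246))/717 = -1514/717.

β₁ = -0.5858, β₀ = -2.1116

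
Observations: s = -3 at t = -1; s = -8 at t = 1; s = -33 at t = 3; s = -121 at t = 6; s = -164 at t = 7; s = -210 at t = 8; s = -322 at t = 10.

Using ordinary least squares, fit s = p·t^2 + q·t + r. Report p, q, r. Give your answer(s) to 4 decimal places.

p = -3.0296, q = -1.7488, r = -1.9794

MᵀM·[p, q, r]ᵀ = Mᵀs reads: 17876·p + 2098·q + 260·r = -58340;  2098·p + 260·q + 34·r = -6878;  260·p + 34·q + 7·r = -861.
(Σt^2·t^2 = 17876, Σt^2·t = 2098, Σt^2 = 260, Σt·t = 260, Σt = 34, Σ1 = 7, Σt^2·s = -58340, Σt·s = -6878, Σs = -861.)
Inverting the 3×3 Gram matrix, [p, q, r]ᵀ = [-435556/143769, -251428/143769, -94857/47923]ᵀ.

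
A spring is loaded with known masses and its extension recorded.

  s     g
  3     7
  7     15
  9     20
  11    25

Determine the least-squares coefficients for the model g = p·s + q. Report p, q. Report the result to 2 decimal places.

From the data, Σs·s = 260, Σs = 30, Σ1 = 4.
And Σs·g = 581, Σg = 67.
Eliminating q: 4·(row 1) − 30·(row 2) gives 140·p = 4·581 − 30·67 = 314, so p = 157/70.
Then q = (67 − 30·(157/70))/4 = -1/14.

p = 2.24, q = -0.07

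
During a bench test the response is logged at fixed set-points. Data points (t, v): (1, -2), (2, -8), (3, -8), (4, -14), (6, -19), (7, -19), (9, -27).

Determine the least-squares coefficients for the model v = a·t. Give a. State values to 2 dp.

Normal-equation sums: Σt·t = 196.
Right-hand side: Σt·v = -588.
Normal equations: [[196]]·[a]ᵀ = [-588]ᵀ.
a = (-588)/196 = -3.

a = -3.00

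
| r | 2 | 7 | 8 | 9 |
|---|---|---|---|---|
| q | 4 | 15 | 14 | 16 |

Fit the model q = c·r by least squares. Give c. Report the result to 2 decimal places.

From the data, Σr·r = 198.
Moment sums: Σr·q = 369.
So XᵀX·[c]ᵀ = Xᵀq: [[198]]·[c]ᵀ = [369]ᵀ.
Hence c = 369 / 198 ≈ 1.86364.

c = 1.86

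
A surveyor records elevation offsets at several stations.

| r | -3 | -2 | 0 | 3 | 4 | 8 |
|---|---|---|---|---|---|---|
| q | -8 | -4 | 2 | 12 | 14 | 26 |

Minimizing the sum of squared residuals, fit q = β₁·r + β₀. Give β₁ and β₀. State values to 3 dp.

β₁ = 3.070, β₀ = 1.883

Normal-equation sums: Σr·r = 102, Σr = 10, Σ1 = 6.
Moment sums: Σr·q = 332, Σq = 42.
So MᵀM·[β₁, β₀]ᵀ = Mᵀq: [[102, 10]; [10, 6]]·[β₁, β₀]ᵀ = [332, 42]ᵀ.
Determinant 102·6 − 10² = 512.
β₁ = (332·6 − 10·42)/512 = 393/128; β₀ = (102·42 − 10·332)/512 = 241/128.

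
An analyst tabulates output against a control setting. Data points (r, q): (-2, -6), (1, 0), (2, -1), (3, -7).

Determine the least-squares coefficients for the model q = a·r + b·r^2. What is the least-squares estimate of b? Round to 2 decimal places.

From the data, Σr·r = 18, Σr·r^2 = 28, Σr^2·r^2 = 114.
Right-hand side: Σr·q = -11, Σr^2·q = -91.
Eliminating b: 114·(row 1) − 28·(row 2) gives 1268·a = 114·(-11) − 28·(-91) = 1294, so a = 647/634.
Then b = ((-91) − 28·(647/634))/114 = -665/634.

b = -1.05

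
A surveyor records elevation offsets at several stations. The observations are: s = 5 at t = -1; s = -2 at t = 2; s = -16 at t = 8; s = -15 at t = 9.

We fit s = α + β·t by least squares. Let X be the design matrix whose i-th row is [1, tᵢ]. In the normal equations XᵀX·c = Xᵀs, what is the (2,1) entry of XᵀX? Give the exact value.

Row 2 ↔ basis t, column 1 ↔ basis 1, so (XᵀX)_{2,1} = Σᵢ t = (-1)·(1) + (2)·(1) + (8)·(1) + (9)·(1) = 18.

18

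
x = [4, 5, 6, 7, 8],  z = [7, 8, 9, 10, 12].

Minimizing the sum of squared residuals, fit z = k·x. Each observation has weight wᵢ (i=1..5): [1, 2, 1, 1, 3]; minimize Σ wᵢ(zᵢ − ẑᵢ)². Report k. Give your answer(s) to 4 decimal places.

k = 1.5160

The normal equations are: 343·k = 520.
(Σwᵢ·x·x = 343, Σwᵢ·x·z = 520.)
k = 520/343 = 1.51603.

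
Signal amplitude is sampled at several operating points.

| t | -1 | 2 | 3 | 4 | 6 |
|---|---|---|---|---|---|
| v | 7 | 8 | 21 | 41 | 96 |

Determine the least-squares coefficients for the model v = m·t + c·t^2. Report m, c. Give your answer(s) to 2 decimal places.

m = -2.23, c = 3.05

Compute the Gram sums: Σt·t = 66, Σt·t^2 = 314, Σt^2·t^2 = 1650.
For Aᵀv: Σt·v = 812, Σt^2·v = 4340.
So AᵀA·[m, c]ᵀ = Aᵀv: [[66, 314]; [314, 1650]]·[m, c]ᵀ = [812, 4340]ᵀ.
det = 66·1650 − 314² = 10304.
m = (812·1650 − 314·4340)/10304 = -205/92; c = (66·4340 − 314·812)/10304 = 281/92.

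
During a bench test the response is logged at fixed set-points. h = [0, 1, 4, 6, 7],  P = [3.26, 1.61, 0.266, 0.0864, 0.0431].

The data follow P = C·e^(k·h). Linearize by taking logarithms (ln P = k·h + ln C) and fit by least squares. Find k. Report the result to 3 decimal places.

Let Y = ln P. Fitting Y = k·h + ln C by least squares:
Σh = 18.0000, Σ(h)² = 102.0000, Σln P = -5.2593, Σh·ln P = -41.5230.
Equations: 102.0000·k + 18.0000·ln C = -41.5230;  18.0000·k + 5·ln C = -5.2593.
Δ = 102.0000·5 − (18.0000)² = 186.0000; k = (-41.5230·5 − 18.0000·-5.2593)/186.0000 = -0.60725, ln C = (102.0000·-5.2593 − 18.0000·-41.5230)/186.0000 = 1.13423.

k = -0.607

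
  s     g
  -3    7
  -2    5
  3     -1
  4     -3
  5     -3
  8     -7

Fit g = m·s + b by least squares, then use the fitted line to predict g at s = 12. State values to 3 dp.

From the data, Σs·s = 127, Σs = 15, Σ1 = 6.
Moment sums: Σs·g = -117, Σg = -2.
So MᵀM·[m, b]ᵀ = Mᵀg: [[127, 15]; [15, 6]]·[m, b]ᵀ = [-117, -2]ᵀ.
Determinant 127·6 − 15² = 537.
m = ((-117)·6 − 15·(-2))/537 = -224/179; b = (127·(-2) − 15·(-117))/537 = 1501/537.
At s = 12: ĝ = (-224/179)·(12) + (1501/537)·(1) = -6563/537.

ĝ = -12.222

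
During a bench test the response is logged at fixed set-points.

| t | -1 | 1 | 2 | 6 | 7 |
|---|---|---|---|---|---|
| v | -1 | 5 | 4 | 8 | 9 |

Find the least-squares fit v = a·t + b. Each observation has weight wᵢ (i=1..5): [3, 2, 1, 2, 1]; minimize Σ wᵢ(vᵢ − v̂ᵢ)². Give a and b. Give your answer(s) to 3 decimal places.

Sums needed: Σwᵢ·t·t = 130, Σwᵢ·t = 20, Σwᵢ·1 = 9.
Moment sums: Σwᵢ·t·v = 180, Σwᵢ·v = 36.
Normal equations: [[130, 20]; [20, 9]]·[a, b]ᵀ = [180, 36]ᵀ.
Δ = 130·9 − 20² = 770.
a = (180·9 − 20·36)/770 = 90/77; b = (130·36 − 20·180)/770 = 108/77.

a = 1.169, b = 1.403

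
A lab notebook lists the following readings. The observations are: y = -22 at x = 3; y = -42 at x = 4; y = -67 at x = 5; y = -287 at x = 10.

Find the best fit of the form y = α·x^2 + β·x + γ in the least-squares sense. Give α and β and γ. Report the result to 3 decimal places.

AᵀA·[α, β, γ]ᵀ = Aᵀy reads: 10962·α + 1216·β + 150·γ = -31245;  1216·α + 150·β + 22·γ = -3439;  150·α + 22·β + 4·γ = -418.
Solving the 3×3 system (Gaussian elimination) gives α = -2895/946, β = 1845/946, γ = -221/473.

α = -3.060, β = 1.950, γ = -0.467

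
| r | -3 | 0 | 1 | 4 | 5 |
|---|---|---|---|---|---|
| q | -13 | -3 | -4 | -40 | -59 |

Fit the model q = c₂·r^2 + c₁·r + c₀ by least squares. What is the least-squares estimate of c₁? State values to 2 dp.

c₁ = -1.88

Normal-equation sums: Σr^2·r^2 = 963, Σr^2·r = 163, Σr^2 = 51, Σr·r = 51, Σr = 7, Σ1 = 5.
And Σr^2·q = -2236, Σr·q = -420, Σq = -119.
AᵀA·[c₂, c₁, c₀]ᵀ = Aᵀq becomes [[963, 163, 51]; [163, 51, 7]; [51, 7, 5]]·[c₂, c₁, c₀]ᵀ = [-2236, -420, -119]ᵀ.
Row-reducing yields c₂ = -23629/12316, c₁ = -23215/12316, c₀ = -4901/3079.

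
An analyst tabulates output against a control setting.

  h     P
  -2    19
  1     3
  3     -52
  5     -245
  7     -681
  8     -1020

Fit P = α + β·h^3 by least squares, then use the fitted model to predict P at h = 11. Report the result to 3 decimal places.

P̂ = -2655.854

Forming AᵀA = [[6, 1000]; [1000, 396212]] and AᵀP = [-1976, -788001]ᵀ gives AᵀA·[α, β]ᵀ = AᵀP.
Determinant 6·396212 − 1000² = 1377272.
α = ((-1976)·396212 − 1000·(-788001))/1377272 = 635761/172159; β = (6·(-788001) − 1000·(-1976))/1377272 = -1376003/688636.
At h = 11: P̂ = (635761/172159)·(1) + (-1376003/688636)·(1331) = -1828916949/688636.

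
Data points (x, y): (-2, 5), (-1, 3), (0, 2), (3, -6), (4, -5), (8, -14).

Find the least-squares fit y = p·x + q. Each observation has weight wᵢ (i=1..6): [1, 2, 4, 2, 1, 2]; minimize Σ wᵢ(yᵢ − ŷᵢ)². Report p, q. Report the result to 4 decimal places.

Sums needed: Σwᵢ·x·x = 168, Σwᵢ·x = 22, Σwᵢ·1 = 12.
For AᵀWy: Σwᵢ·x·y = -296, Σwᵢ·y = -26.
Normal equations: [[168, 22]; [22, 12]]·[p, q]ᵀ = [-296, -26]ᵀ.
Eliminating q: 12·(row 1) − 22·(row 2) gives 1532·p = 12·(-296) − 22·(-26) = -2980, so p = -745/383.
Then q = ((-26) − 22·(-745/383))/12 = 536/383.

p = -1.9452, q = 1.3995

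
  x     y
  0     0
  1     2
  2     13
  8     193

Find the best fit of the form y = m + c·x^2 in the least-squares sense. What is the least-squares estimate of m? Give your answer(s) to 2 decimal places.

From the data, Σ1 = 4, Σx^2 = 69, Σx^2·x^2 = 4113.
For Aᵀy: Σy = 208, Σx^2·y = 12406.
Eliminating c: 4113·(row 1) − 69·(row 2) gives 11691·m = 4113·208 − 69·12406 = -510, so m = -170/3897.
Then c = (12406 − 69·(-170/3897))/4113 = 35272/11691.

m = -0.04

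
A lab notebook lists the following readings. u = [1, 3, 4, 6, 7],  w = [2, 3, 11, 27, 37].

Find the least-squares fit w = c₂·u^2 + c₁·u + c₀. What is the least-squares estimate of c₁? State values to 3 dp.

c₁ = -2.667

The normal equations are: 4035·c₂ + 651·c₁ + 111·c₀ = 2990;  651·c₂ + 111·c₁ + 21·c₀ = 476;  111·c₂ + 21·c₁ + 5·c₀ = 80.
Inverting the 3×3 Gram matrix, [c₂, c₁, c₀]ᵀ = [251/231, -8/3, 237/77]ᵀ.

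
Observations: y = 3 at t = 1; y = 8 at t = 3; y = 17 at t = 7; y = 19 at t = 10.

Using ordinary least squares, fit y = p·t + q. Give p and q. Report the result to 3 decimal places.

Entries of AᵀA: Σt·t = 159, Σt = 21, Σ1 = 4.
Right-hand side: Σt·y = 336, Σy = 47.
Eliminating q: 4·(row 1) − 21·(row 2) gives 195·p = 4·336 − 21·47 = 357, so p = 119/65.
Then q = (47 − 21·(119/65))/4 = 139/65.

p = 1.831, q = 2.138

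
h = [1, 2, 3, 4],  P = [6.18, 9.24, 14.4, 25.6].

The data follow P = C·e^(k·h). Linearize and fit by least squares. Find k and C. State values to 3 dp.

k = 0.471, C = 3.713

Taking logs, ln P = k·h + ln C, so regress ln P on h.
Σh = 10.0000, Σ(h)² = 30.0000, Σln P = 9.9547, Σh·ln P = 27.2405.
Equations: 30.0000·k + 10.0000·ln C = 27.2405;  10.0000·k + 4·ln C = 9.9547.
Solving (det = 20.0000): k = 0.47075, ln C = 1.31179, so C = exp(1.31179) = 3.71282.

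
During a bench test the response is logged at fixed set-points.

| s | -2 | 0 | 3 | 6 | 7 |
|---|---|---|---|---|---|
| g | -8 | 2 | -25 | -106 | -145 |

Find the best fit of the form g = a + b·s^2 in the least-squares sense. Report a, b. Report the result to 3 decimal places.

Sums needed: Σ1 = 5, Σs^2 = 98, Σs^2·s^2 = 3794.
Moment sums: Σg = -282, Σs^2·g = -11178.
Normal equations: [[5, 98]; [98, 3794]]·[a, b]ᵀ = [-282, -11178]ᵀ.
Eliminating b: 3794·(row 1) − 98·(row 2) gives 9366·a = 3794·(-282) − 98·(-11178) = 25536, so a = 608/223.
Then b = ((-11178) − 98·(608/223))/3794 = -4709/1561.

a = 2.726, b = -3.017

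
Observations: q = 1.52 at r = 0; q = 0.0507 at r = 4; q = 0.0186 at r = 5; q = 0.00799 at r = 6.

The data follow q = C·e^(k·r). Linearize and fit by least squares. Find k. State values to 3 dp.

Taking logs, ln q = k·r + ln C, so regress ln q on r.
Σr = 15.0000, Σ(r)² = 77.0000, Σln q = -11.3773, Σr·ln q = -60.8277.
Equations: 77.0000·k + 15.0000·ln C = -60.8277;  15.0000·k + 4·ln C = -11.3773.
Slope k = (n·Σr·ln q − Σr·Σln q)/(n·Σ(r)² − (Σr)²) = (4·-60.8277 − 15.0000·-11.3773)/83.0000 = -0.87532; ln C = (Σln q − k·Σr)/n = 0.43813.

k = -0.875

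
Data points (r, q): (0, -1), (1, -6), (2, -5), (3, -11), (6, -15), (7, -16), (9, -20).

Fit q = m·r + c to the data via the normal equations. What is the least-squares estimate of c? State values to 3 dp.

From the data, Σr·r = 180, Σr = 28, Σ1 = 7.
Right-hand side: Σr·q = -431, Σq = -74.
Normal equations: [[180, 28]; [28, 7]]·[m, c]ᵀ = [-431, -74]ᵀ.
Eliminating c: 7·(row 1) − 28·(row 2) gives 476·m = 7·(-431) − 28·(-74) = -945, so m = -135/68.
Then c = ((-74) − 28·(-135/68))/7 = -313/119.

c = -2.630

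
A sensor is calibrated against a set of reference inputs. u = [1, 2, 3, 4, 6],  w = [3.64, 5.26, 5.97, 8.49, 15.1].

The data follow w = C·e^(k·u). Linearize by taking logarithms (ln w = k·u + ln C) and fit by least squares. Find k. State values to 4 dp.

Let Y = ln w. Fitting Y = k·u + ln C by least squares:
Σu = 16.0000, Σ(u)² = 66.0000, Σln w = 9.5924, Σu·ln w = 34.8162.
Equations: 66.0000·k + 16.0000·ln C = 34.8162;  16.0000·k + 5·ln C = 9.5924.
Slope k = (n·Σu·ln w − Σu·Σln w)/(n·Σ(u)² − (Σu)²) = (5·34.8162 − 16.0000·9.5924)/74.0000 = 0.27840; ln C = (Σln w − k·Σu)/n = 1.02759.

k = 0.2784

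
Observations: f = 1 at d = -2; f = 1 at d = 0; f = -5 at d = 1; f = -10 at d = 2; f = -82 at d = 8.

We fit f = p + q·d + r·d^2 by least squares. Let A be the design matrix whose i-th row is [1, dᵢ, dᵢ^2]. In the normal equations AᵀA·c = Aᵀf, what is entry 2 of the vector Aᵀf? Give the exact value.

-683

Entry 2 ↔ basis d, so (Aᵀf)_{2} = Σᵢ (d)·fᵢ = (-2)·(1) + (0)·(1) + (1)·(-5) + (2)·(-10) + (8)·(-82) = -683.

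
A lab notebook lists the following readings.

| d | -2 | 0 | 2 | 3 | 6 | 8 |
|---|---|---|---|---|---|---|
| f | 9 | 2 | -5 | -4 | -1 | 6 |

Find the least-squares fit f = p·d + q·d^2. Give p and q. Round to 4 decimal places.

p = -3.1951, q = 0.4978

Forming MᵀM = [[117, 755]; [755, 5505]] and Mᵀf = [2, 328]ᵀ gives MᵀM·[p, q]ᵀ = Mᵀf.
Determinant 117·5505 − 755² = 74060.
p = (2·5505 − 755·328)/74060 = -23663/7406; q = (117·328 − 755·2)/74060 = 18433/37030.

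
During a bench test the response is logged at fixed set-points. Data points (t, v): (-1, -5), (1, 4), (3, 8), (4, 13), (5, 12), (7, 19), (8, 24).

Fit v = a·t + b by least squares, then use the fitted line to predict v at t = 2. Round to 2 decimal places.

Normal-equation sums: Σt·t = 165, Σt = 27, Σ1 = 7.
Right-hand side: Σt·v = 470, Σv = 75.
MᵀM·[a, b]ᵀ = Mᵀv becomes [[165, 27]; [27, 7]]·[a, b]ᵀ = [470, 75]ᵀ.
Determinant 165·7 − 27² = 426.
a = (470·7 − 27·75)/426 = 1265/426; b = (165·75 − 27·470)/426 = -105/142.
At t = 2: v̂ = (1265/426)·(2) + (-105/142)·(1) = 2215/426.

v̂ = 5.20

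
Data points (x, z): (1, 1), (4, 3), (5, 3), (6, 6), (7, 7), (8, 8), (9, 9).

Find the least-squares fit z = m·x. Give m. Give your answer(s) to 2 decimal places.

With design matrix A, AᵀA = [[272]] and Aᵀz = [258]ᵀ.
Hence m = 258 / 272 ≈ 0.948529.

m = 0.95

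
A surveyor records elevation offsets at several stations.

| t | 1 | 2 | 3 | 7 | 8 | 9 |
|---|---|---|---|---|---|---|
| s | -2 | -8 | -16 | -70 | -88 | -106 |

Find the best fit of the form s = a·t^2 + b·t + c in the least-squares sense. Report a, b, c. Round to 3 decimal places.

Normal-equation sums: Σt^2·t^2 = 13156, Σt^2·t = 1620, Σt^2 = 208, Σt·t = 208, Σt = 30, Σ1 = 6.
Right-hand side: Σt^2·s = -17826, Σt·s = -2214, Σs = -290.
Inverting the 3×3 Gram matrix, [a, b, c]ᵀ = [-199/218, -12783/3161, 11164/3161]ᵀ.

a = -0.913, b = -4.044, c = 3.532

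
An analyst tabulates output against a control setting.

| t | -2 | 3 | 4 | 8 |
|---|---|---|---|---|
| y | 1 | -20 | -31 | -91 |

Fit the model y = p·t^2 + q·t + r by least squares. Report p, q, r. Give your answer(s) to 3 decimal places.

p = -0.985, q = -3.301, r = -1.631

Compute the Gram sums: Σt^2·t^2 = 4449, Σt^2·t = 595, Σt^2 = 93, Σt·t = 93, Σt = 13, Σ1 = 4.
And Σt^2·y = -6496, Σt·y = -914, Σy = -141.
AᵀA·[p, q, r]ᵀ = Aᵀy becomes [[4449, 595, 93]; [595, 93, 13]; [93, 13, 4]]·[p, q, r]ᵀ = [-6496, -914, -141]ᵀ.
Inverting the 3×3 Gram matrix, [p, q, r]ᵀ = [-2988/3035, -10019/3035, -4951/3035]ᵀ.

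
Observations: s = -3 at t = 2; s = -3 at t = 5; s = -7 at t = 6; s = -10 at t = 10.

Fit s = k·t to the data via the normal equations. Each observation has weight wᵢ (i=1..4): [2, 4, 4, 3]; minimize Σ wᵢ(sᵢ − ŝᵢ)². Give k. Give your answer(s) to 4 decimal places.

Sums needed: Σwᵢ·t·t = 552.
Moment sums: Σwᵢ·t·s = -540.
So XᵀWX·[k]ᵀ = XᵀWs: [[552]]·[k]ᵀ = [-540]ᵀ.
Hence k = -540 / 552 ≈ -0.978261.

k = -0.9783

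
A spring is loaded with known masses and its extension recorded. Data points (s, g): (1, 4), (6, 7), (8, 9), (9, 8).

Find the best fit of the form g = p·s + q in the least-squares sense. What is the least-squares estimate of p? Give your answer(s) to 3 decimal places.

The normal equations are: 182·p + 24·q = 190;  24·p + 4·q = 28.
Determinant 182·4 − 24² = 152.
p = (190·4 − 24·28)/152 = 11/19; q = (182·28 − 24·190)/152 = 67/19.

p = 0.579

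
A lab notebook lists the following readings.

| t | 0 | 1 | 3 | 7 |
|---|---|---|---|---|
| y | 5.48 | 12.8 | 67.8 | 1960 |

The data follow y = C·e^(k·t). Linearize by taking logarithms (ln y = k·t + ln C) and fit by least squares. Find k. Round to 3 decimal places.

Let Y = ln y. Fitting Y = k·t + ln C by least squares:
Σt = 11.0000, Σ(t)² = 59.0000, Σln y = 16.0478, Σt·ln y = 68.2640.
Normal system: [[59.0000, 11.0000]; [11.0000, 4]]·[k, ln C]ᵀ = [68.2640, 16.0478]ᵀ.
Solving (det = 115.0000): k = 0.83939, ln C = 1.70362.

k = 0.839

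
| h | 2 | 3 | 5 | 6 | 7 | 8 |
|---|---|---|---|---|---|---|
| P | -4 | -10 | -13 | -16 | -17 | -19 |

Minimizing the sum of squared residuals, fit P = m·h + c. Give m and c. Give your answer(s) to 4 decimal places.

From the data, Σh·h = 187, Σh = 31, Σ1 = 6.
Right-hand side: Σh·P = -470, ΣP = -79.
Normal equations: [[187, 31]; [31, 6]]·[m, c]ᵀ = [-470, -79]ᵀ.
Eliminating c: 6·(row 1) − 31·(row 2) gives 161·m = 6·(-470) − 31·(-79) = -371, so m = -53/23.
Then c = ((-79) − 31·(-53/23))/6 = -29/23.

m = -2.3043, c = -1.2609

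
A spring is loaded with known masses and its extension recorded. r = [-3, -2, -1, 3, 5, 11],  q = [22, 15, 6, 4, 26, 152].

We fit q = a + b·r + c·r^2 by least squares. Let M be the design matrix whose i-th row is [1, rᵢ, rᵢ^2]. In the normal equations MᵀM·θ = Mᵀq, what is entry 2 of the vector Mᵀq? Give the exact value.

1712

Entry 2 ↔ basis r, so (Mᵀq)_{2} = Σᵢ (r)·qᵢ = (-3)·(22) + (-2)·(15) + (-1)·(6) + (3)·(4) + (5)·(26) + (11)·(152) = 1712.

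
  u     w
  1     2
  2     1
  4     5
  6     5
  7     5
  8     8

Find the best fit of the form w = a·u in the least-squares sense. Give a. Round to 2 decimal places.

a = 0.90

XᵀX·[a]ᵀ = Xᵀw reads: 170·a = 153.
(Σu·u = 170, Σu·w = 153.)
Hence a = 153 / 170 ≈ 0.9.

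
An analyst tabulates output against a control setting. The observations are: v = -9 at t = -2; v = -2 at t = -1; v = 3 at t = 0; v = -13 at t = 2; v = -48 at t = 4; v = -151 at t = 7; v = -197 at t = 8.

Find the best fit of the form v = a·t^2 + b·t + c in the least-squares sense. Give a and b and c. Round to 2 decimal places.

a = -3.04, b = -0.53, c = 1.66

Compute the Gram sums: Σt^2·t^2 = 6786, Σt^2·t = 918, Σt^2 = 138, Σt·t = 138, Σt = 18, Σ1 = 7.
And Σt^2·v = -20865, Σt·v = -2831, Σv = -417.
XᵀX·[a, b, c]ᵀ = Xᵀv becomes [[6786, 918, 138]; [918, 138, 18]; [138, 18, 7]]·[a, b, c]ᵀ = [-20865, -2831, -417]ᵀ.
Solving the 3×3 system (Gaussian elimination) gives a = -8227/2709, b = -955/1806, c = 214/129.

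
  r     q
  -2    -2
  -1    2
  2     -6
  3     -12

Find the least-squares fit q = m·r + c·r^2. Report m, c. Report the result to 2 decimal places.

From the data, Σr·r = 18, Σr·r^2 = 26, Σr^2·r^2 = 114.
For Xᵀq: Σr·q = -46, Σr^2·q = -138.
XᵀX·[m, c]ᵀ = Xᵀq becomes [[18, 26]; [26, 114]]·[m, c]ᵀ = [-46, -138]ᵀ.
Determinant 18·114 − 26² = 1376.
m = ((-46)·114 − 26·(-138))/1376 = -207/172; c = (18·(-138) − 26·(-46))/1376 = -161/172.

m = -1.20, c = -0.94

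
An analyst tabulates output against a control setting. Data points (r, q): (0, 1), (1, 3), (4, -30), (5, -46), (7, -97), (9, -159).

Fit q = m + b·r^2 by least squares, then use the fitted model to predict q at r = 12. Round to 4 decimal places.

Sums needed: Σ1 = 6, Σr^2 = 172, Σr^2·r^2 = 9844.
Right-hand side: Σq = -328, Σr^2·q = -19259.
So XᵀX·[m, b]ᵀ = Xᵀq: [[6, 172]; [172, 9844]]·[m, b]ᵀ = [-328, -19259]ᵀ.
Eliminating b: 9844·(row 1) − 172·(row 2) gives 29480·m = 9844·(-328) − 172·(-19259) = 83716, so m = 20929/7370.
Then b = ((-19259) − 172·(20929/7370))/9844 = -29569/14740.
At r = 12: q̂ = (20929/7370)·(1) + (-29569/14740)·(144) = -2108039/7370.

q̂ = -286.0297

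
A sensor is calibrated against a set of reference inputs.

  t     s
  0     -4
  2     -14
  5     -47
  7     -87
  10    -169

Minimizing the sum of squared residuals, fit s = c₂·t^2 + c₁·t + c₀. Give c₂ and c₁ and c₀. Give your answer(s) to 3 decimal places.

c₂ = -1.554, c₁ = -0.883, c₀ = -4.652

Normal-equation sums: Σt^2·t^2 = 13042, Σt^2·t = 1476, Σt^2 = 178, Σt·t = 178, Σt = 24, Σ1 = 5.
Right-hand side: Σt^2·s = -22394, Σt·s = -2562, Σs = -321.
Solving the 3×3 system (Gaussian elimination) gives c₂ = -13478/8675, c₁ = -7659/8675, c₀ = -8071/1735.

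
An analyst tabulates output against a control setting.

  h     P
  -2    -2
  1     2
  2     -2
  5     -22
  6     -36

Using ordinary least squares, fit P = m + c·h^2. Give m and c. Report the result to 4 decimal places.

m = 2.6612, c = -1.0472

The normal system MᵀM·[m, c]ᵀ = MᵀP is [[5, 70]; [70, 1954]]·[m, c]ᵀ = [-60, -1860]ᵀ.
Δ = 5·1954 − 70² = 4870.
m = ((-60)·1954 − 70·(-1860))/4870 = 1296/487; c = (5·(-1860) − 70·(-60))/4870 = -510/487.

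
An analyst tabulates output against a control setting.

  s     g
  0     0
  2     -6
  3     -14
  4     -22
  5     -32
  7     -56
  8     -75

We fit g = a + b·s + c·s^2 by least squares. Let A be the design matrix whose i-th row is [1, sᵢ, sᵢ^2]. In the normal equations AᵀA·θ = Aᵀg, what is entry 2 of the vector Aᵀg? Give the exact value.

-1294

Entry 2 ↔ basis s, so (Aᵀg)_{2} = Σᵢ (s)·gᵢ = (0)·(0) + (2)·(-6) + (3)·(-14) + (4)·(-22) + (5)·(-32) + (7)·(-56) + (8)·(-75) = -1294.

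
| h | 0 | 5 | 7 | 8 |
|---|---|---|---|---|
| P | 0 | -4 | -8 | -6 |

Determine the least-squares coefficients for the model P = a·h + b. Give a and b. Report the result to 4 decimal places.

a = -0.8947, b = -0.0263

With design matrix M, MᵀM = [[138, 20]; [20, 4]] and MᵀP = [-124, -18]ᵀ.
Determinant 138·4 − 20² = 152.
a = ((-124)·4 − 20·(-18))/152 = -17/19; b = (138·(-18) − 20·(-124))/152 = -1/38.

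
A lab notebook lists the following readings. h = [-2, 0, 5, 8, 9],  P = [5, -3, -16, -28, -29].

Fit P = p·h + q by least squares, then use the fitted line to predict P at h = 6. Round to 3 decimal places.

The normal system MᵀM·[p, q]ᵀ = MᵀP is [[174, 20]; [20, 5]]·[p, q]ᵀ = [-575, -71]ᵀ.
Eliminating q: 5·(row 1) − 20·(row 2) gives 470·p = 5·(-575) − 20·(-71) = -1455, so p = -291/94.
Then q = ((-71) − 20·(-291/94))/5 = -427/235.
At h = 6: P̂ = (-291/94)·(6) + (-427/235)·(1) = -4792/235.

P̂ = -20.391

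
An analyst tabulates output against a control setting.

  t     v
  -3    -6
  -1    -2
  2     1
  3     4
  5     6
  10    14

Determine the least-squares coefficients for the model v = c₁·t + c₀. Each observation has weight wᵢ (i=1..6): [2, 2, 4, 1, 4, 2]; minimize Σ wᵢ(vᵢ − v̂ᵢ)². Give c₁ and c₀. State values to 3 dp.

Sums needed: Σwᵢ·t·t = 345, Σwᵢ·t = 43, Σwᵢ·1 = 15.
Right-hand side: Σwᵢ·t·v = 460, Σwᵢ·v = 44.
MᵀWM·[c₁, c₀]ᵀ = MᵀWv becomes [[345, 43]; [43, 15]]·[c₁, c₀]ᵀ = [460, 44]ᵀ.
det = 345·15 − 43² = 3326.
c₁ = (460·15 − 43·44)/3326 = 2504/1663; c₀ = (345·44 − 43·460)/3326 = -2300/1663.

c₁ = 1.506, c₀ = -1.383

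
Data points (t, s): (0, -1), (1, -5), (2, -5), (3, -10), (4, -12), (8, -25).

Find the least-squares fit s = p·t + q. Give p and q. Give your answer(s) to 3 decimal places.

p = -2.975, q = -0.742

Setting ∂/∂p … = 0 gives: 94·p + 18·q = -293;  18·p + 6·q = -58.
det = 94·6 − 18² = 240.
p = ((-293)·6 − 18·(-58))/240 = -119/40; q = (94·(-58) − 18·(-293))/240 = -89/120.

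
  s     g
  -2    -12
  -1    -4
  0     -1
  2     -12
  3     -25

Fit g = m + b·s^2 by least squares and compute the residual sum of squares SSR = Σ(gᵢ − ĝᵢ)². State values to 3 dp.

AᵀA·[m, b]ᵀ = Aᵀg reads: 5·m + 18·b = -54;  18·m + 114·b = -325.
det = 5·114 − 18² = 246.
m = ((-54)·114 − 18·(-325))/246 = -51/41; b = (5·(-325) − 18·(-54))/246 = -653/246.
Residuals: -17/123, -25/246, 10/41, -17/123, 11/82; SSR = 31/246.

SSR = 0.126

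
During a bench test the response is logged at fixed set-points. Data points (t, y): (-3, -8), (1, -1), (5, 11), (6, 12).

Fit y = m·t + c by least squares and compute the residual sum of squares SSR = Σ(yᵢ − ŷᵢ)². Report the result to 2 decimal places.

AᵀA·[m, c]ᵀ = Aᵀy reads: 71·m + 9·c = 150;  9·m + 4·c = 14.
(Σt·t = 71, Σt = 9, Σ1 = 4, Σt·y = 150, Σy = 14.)
Eliminating c: 4·(row 1) − 9·(row 2) gives 203·m = 4·150 − 9·14 = 474, so m = 474/203.
Then c = (14 − 9·(474/203))/4 = -356/203.
Residuals: 22/29, -321/203, 219/203, -52/203; SSR = 874/203.

SSR = 4.31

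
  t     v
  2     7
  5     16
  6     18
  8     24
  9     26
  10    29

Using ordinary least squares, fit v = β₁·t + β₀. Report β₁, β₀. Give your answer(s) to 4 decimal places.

Entries of AᵀA: Σt·t = 310, Σt = 40, Σ1 = 6.
Moment sums: Σt·v = 918, Σv = 120.
So AᵀA·[β₁, β₀]ᵀ = Aᵀv: [[310, 40]; [40, 6]]·[β₁, β₀]ᵀ = [918, 120]ᵀ.
Eliminating β₀: 6·(row 1) − 40·(row 2) gives 260·β₁ = 6·918 − 40·120 = 708, so β₁ = 177/65.
Then β₀ = (120 − 40·(177/65))/6 = 24/13.

β₁ = 2.7231, β₀ = 1.8462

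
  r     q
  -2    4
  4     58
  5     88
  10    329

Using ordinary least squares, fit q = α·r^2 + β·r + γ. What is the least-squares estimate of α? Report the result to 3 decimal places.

Setting ∂/∂α … = 0 gives: 10897·α + 1181·β + 145·γ = 36044;  1181·α + 145·β + 17·γ = 3954;  145·α + 17·β + 4·γ = 479.
Solving the 3×3 system (Gaussian elimination) gives α = 20419/6772, β = 60155/20316, γ = -10846/5079.

α = 3.015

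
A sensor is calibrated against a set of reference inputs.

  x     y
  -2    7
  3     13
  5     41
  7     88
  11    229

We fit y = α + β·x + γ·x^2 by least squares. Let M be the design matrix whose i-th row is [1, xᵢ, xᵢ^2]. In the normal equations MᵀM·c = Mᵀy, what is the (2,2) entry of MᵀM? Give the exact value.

208

Row 2 ↔ basis x, column 2 ↔ basis x, so (MᵀM)_{2,2} = Σᵢ (x)·(x) = (-2)·(-2) + (3)·(3) + (5)·(5) + (7)·(7) + (11)·(11) = 208.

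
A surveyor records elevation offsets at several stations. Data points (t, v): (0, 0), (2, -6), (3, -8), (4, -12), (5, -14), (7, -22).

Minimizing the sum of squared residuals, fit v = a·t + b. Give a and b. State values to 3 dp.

a = -3.085, b = 0.463

With design matrix X, XᵀX = [[103, 21]; [21, 6]] and Xᵀv = [-308, -62]ᵀ.
Δ = 103·6 − 21² = 177.
a = ((-308)·6 − 21·(-62))/177 = -182/59; b = (103·(-62) − 21·(-308))/177 = 82/177.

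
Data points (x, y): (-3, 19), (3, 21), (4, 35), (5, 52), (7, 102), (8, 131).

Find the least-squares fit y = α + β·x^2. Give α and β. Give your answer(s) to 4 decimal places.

Setting ∂/∂α … = 0 gives: 6·α + 172·β = 360;  172·α + 7540·β = 15602.
Determinant 6·7540 − 172² = 15656.
α = (360·7540 − 172·15602)/15656 = 203/103; β = (6·15602 − 172·360)/15656 = 417/206.

α = 1.9709, β = 2.0243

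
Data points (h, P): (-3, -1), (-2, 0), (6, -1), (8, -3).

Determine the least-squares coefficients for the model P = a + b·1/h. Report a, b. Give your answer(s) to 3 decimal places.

a = -1.612, b = -2.674

From the data, Σ1 = 4, Σ1/h = -13/24, Σ1/h·1/h = 233/576.
For AᵀP: ΣP = -5, Σ1/h·P = -5/24.
Normal equations: [[4, -13/24]; [-13/24, 233/576]]·[a, b]ᵀ = [-5, -5/24]ᵀ.
det = 4·(233/576) − (-13/24)² = 763/576.
a = ((-5)·(233/576) − (-13/24)·(-5/24))/(763/576) = -1230/763; b = (4·(-5/24) − (-13/24)·(-5))/(763/576) = -2040/763.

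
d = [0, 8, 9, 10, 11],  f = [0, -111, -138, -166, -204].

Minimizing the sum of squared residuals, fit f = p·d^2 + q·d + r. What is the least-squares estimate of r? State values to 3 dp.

Normal-equation sums: Σd^2·d^2 = 35298, Σd^2·d = 3572, Σd^2 = 366, Σd·d = 366, Σd = 38, Σ1 = 5.
For Mᵀf: Σd^2·f = -59566, Σd·f = -6034, Σf = -619.
MᵀM·[p, q, r]ᵀ = Mᵀf becomes [[35298, 3572, 366]; [3572, 366, 38]; [366, 38, 5]]·[p, q, r]ᵀ = [-59566, -6034, -619]ᵀ.
Solving the 3×3 system (Gaussian elimination) gives p = -61982/39991, q = -54164/39991, r = -2157/39991.

r = -0.054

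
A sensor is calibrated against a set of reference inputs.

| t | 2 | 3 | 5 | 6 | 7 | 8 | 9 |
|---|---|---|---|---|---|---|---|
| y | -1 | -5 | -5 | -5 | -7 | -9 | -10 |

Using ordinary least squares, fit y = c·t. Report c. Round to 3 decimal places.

With design matrix X, XᵀX = [[268]] and Xᵀy = [-283]ᵀ.
c = (-283)/268 = -1.05597.

c = -1.056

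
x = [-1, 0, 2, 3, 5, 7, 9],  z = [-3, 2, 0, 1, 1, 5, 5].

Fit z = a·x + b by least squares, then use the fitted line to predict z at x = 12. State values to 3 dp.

From the data, Σx·x = 169, Σx = 25, Σ1 = 7.
And Σx·z = 91, Σz = 11.
Eliminating b: 7·(row 1) − 25·(row 2) gives 558·a = 7·91 − 25·11 = 362, so a = 181/279.
Then b = (11 − 25·(181/279))/7 = -208/279.
At x = 12: ẑ = (181/279)·(12) + (-208/279)·(1) = 1964/279.

ẑ = 7.039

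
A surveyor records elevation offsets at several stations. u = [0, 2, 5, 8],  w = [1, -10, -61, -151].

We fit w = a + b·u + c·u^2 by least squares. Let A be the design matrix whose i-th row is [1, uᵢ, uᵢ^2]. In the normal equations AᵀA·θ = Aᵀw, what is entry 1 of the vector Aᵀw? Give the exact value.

Entry 1 ↔ basis 1, so (Aᵀw)_{1} = Σᵢ wᵢ = (1)·(1) + (1)·(-10) + (1)·(-61) + (1)·(-151) = -221.

-221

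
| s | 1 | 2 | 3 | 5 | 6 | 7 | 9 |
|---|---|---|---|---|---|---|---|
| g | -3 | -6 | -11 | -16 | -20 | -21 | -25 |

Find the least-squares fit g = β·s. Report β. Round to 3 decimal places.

β = -3.024

The normal system MᵀM·[β]ᵀ = Mᵀg is [[205]]·[β]ᵀ = [-620]ᵀ.
β = (-620)/205 = -3.02439.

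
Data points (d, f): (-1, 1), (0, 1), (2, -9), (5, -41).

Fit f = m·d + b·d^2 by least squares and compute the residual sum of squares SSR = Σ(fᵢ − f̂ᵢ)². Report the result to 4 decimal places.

With design matrix A, AᵀA = [[30, 132]; [132, 642]] and Aᵀf = [-224, -1060]ᵀ.
Δ = 30·642 − 132² = 1836.
m = ((-224)·642 − 132·(-1060))/1836 = -36/17; b = (30·(-1060) − 132·(-224))/1836 = -62/51.
Residuals: 5/51, 1, 5/51, -1/51; SSR = 52/51.

SSR = 1.0196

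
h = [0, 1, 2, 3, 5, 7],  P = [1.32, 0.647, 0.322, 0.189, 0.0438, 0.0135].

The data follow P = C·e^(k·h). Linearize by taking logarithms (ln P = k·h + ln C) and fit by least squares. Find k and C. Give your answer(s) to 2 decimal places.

With ln Pᵢ as the transformed response and hᵢ as the regressor:
Σh = 18.0000, Σ(h)² = 88.0000, Σln P = -10.3902, Σh·ln P = -53.4759.
Equations: 88.0000·k + 18.0000·ln C = -53.4759;  18.0000·k + 6·ln C = -10.3902.
Δ = 88.0000·6 − (18.0000)² = 204.0000; k = (-53.4759·6 − 18.0000·-10.3902)/204.0000 = -0.65604, ln C = (88.0000·-10.3902 − 18.0000·-53.4759)/204.0000 = 0.23643, so C = exp(0.23643) = 1.26671.

k = -0.66, C = 1.27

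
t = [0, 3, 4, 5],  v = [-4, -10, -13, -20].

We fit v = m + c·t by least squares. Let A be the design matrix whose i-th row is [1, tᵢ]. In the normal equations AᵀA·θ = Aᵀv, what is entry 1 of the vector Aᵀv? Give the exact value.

Entry 1 ↔ basis 1, so (Aᵀv)_{1} = Σᵢ vᵢ = (1)·(-4) + (1)·(-10) + (1)·(-13) + (1)·(-20) = -47.

-47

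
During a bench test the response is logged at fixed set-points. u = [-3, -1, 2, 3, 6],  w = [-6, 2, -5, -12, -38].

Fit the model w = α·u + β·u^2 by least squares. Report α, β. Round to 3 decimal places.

α = -0.948, β = -0.906

Sums needed: Σu·u = 59, Σu·u^2 = 223, Σu^2·u^2 = 1475.
For Aᵀw: Σu·w = -258, Σu^2·w = -1548.
det = 59·1475 − 223² = 37296.
α = ((-258)·1475 − 223·(-1548))/37296 = -5891/6216; β = (59·(-1548) − 223·(-258))/37296 = -5633/6216.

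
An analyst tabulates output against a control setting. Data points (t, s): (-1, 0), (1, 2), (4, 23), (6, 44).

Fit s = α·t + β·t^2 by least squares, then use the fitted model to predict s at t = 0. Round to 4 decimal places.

The normal equations are: 54·α + 280·β = 358;  280·α + 1554·β = 1954.
(Σt·t = 54, Σt·t^2 = 280, Σt^2·t^2 = 1554, Σt·s = 358, Σt^2·s = 1954.)
det = 54·1554 − 280² = 5516.
α = (358·1554 − 280·1954)/5516 = 329/197; β = (54·1954 − 280·358)/5516 = 1319/1379.
At t = 0: ŝ = (329/197)·(0) + (1319/1379)·(0) = 0.

ŝ = 0.0000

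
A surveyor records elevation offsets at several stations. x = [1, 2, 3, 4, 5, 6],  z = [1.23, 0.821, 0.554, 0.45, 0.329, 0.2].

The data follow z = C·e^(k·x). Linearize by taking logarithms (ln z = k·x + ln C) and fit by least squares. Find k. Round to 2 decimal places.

k = -0.34

Let Y = ln z. Fitting Y = k·x + ln C by least squares:
Σx = 21.0000, Σ(x)² = 91.0000, Σln z = -4.1005, Σx·ln z = -20.3684.
Equations: 91.0000·k + 21.0000·ln C = -20.3684;  21.0000·k + 6·ln C = -4.1005.
Solving (det = 105.0000): k = -0.34382, ln C = 0.51995.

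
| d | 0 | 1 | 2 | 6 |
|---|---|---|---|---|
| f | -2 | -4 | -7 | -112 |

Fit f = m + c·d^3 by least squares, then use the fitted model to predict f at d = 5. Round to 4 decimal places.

f̂ = -66.0052

Forming AᵀA = [[4, 225]; [225, 46721]] and Aᵀf = [-125, -24252]ᵀ gives AᵀA·[m, c]ᵀ = Aᵀf.
Eliminating c: 46721·(row 1) − 225·(row 2) gives 136259·m = 46721·(-125) − 225·(-24252) = -383425, so m = -383425/136259.
Then c = ((-24252) − 225·(-383425/136259))/46721 = -68883/136259.
At d = 5: f̂ = (-383425/136259)·(1) + (-68883/136259)·(125) = -8993800/136259.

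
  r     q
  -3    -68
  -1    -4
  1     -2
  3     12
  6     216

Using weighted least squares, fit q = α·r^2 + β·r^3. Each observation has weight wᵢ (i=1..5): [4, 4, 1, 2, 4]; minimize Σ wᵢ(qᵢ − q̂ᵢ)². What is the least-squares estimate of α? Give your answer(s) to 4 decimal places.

Forming MᵀWM = [[5675, 30615]; [30615, 191003]] and MᵀWq = [28854, 194630]ᵀ gives MᵀWM·[α, β]ᵀ = MᵀWq.
det = 5675·191003 − 30615² = 146663800.
α = (28854·191003 − 30615·194630)/146663800 = -55924611/18332975; β = (5675·194630 − 30615·28854)/146663800 = 5529001/3666595.

α = -3.0505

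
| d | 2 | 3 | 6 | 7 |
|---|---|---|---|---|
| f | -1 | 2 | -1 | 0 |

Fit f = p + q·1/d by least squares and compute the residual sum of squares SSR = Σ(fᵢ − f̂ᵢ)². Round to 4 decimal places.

Compute the Gram sums: Σ1 = 4, Σ1/d = 8/7, Σ1/d·1/d = 361/882.
And Σf = 0, Σ1/d·f = 0.
Normal equations: [[4, 8/7]; [8/7, 361/882]]·[p, q]ᵀ = [0, 0]ᵀ.
Δ = 4·(361/882) − (8/7)² = 146/441.
p = (0·(361/882) − (8/7)·0)/(146/441) = 0; q = (4·0 − (8/7)·0)/(146/441) = 0.
Residuals: -1, 2, -1, 0; SSR = 6.

SSR = 6.0000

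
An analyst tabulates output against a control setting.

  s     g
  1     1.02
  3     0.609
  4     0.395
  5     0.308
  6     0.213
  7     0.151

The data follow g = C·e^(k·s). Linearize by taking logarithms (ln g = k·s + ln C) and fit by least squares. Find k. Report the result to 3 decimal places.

Let Y = ln g. Fitting Y = k·s + ln C by least squares:
Σs = 26.0000, Σ(s)² = 136.0000, Σln g = -6.0196, Σs·ln g = -33.5839.
Normal system: [[136.0000, 26.0000]; [26.0000, 6]]·[k, ln C]ᵀ = [-33.5839, -6.0196]ᵀ.
Slope k = (n·Σs·ln g − Σs·Σln g)/(n·Σ(s)² − (Σs)²) = (6·-33.5839 − 26.0000·-6.0196)/140.0000 = -0.32138; ln C = (Σln g − k·Σs)/n = 0.38940.

k = -0.321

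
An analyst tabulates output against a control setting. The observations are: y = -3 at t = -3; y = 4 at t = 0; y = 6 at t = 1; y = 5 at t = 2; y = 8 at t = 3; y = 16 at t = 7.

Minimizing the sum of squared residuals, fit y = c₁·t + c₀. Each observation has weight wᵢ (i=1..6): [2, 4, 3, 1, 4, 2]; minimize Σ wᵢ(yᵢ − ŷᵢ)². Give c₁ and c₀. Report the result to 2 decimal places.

With design matrix X, XᵀWX = [[159, 25]; [25, 16]] and XᵀWy = [366, 97]ᵀ.
det = 159·16 − 25² = 1919.
c₁ = (366·16 − 25·97)/1919 = 3431/1919; c₀ = (159·97 − 25·366)/1919 = 6273/1919.

c₁ = 1.79, c₀ = 3.27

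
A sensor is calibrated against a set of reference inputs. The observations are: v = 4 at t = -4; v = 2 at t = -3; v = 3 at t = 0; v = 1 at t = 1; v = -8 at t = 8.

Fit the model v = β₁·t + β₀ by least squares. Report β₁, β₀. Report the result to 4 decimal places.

Compute the Gram sums: Σt·t = 90, Σt = 2, Σ1 = 5.
Right-hand side: Σt·v = -85, Σv = 2.
AᵀA·[β₁, β₀]ᵀ = Aᵀv becomes [[90, 2]; [2, 5]]·[β₁, β₀]ᵀ = [-85, 2]ᵀ.
Δ = 90·5 − 2² = 446.
β₁ = ((-85)·5 − 2·2)/446 = -429/446; β₀ = (90·2 − 2·(-85))/446 = 175/223.

β₁ = -0.9619, β₀ = 0.7848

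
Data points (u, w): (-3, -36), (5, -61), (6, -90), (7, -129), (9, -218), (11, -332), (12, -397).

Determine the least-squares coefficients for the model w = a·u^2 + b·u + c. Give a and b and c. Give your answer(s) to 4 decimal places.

a = -2.9911, b = 2.8033, c = -0.5586

Setting ∂/∂a … = 0 gives: 46341·a + 4445·b + 465·c = -126408;  4445·a + 465·b + 47·c = -12018;  465·a + 47·b + 7·c = -1263.
Solving the 3×3 system (Gaussian elimination) gives a = -5851779/1956418, b = 5484495/1956418, c = -546426/978209.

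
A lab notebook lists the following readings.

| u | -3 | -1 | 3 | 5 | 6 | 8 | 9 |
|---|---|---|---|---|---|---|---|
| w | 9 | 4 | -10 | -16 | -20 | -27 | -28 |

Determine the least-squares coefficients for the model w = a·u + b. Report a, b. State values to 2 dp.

a = -3.22, b = -0.14

Forming MᵀM = [[225, 27]; [27, 7]] and Mᵀw = [-729, -88]ᵀ gives MᵀM·[a, b]ᵀ = Mᵀw.
Eliminating b: 7·(row 1) − 27·(row 2) gives 846·a = 7·(-729) − 27·(-88) = -2727, so a = -303/94.
Then b = ((-88) − 27·(-303/94))/7 = -13/94.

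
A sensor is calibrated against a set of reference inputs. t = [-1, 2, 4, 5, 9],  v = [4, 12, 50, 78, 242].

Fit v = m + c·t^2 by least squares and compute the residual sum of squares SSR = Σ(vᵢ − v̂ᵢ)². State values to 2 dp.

Setting ∂/∂m … = 0 gives: 5·m + 127·c = 386;  127·m + 7459·c = 22404.
Eliminating c: 7459·(row 1) − 127·(row 2) gives 21166·m = 7459·386 − 127·22404 = 33866, so m = 16933/10583.
Then c = (22404 − 127·(16933/10583))/7459 = 31499/10583.
Residuals: -6100/10583, -15933/10583, 8233/10583, 21066/10583, -7266/10583; SSR = 80830/10583.

SSR = 7.64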